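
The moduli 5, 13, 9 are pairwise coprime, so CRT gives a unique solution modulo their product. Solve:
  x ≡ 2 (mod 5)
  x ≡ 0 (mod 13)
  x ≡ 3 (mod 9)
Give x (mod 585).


Moduli 5, 13, 9 are pairwise coprime; by CRT there is a unique solution modulo M = 5 · 13 · 9 = 585.
Solve pairwise, accumulating the modulus:
  Start with x ≡ 2 (mod 5).
  Combine with x ≡ 0 (mod 13): since gcd(5, 13) = 1, we get a unique residue mod 65.
    Write x = 2 + 5·t and substitute into x ≡ 0 (mod 13): 5·t ≡ 0 − 2 = -2 (mod 13).
    Reduce coefficients mod 13: 5·t ≡ 11 (mod 13).
    The inverse of 5 mod 13 is 8 (since 5·8 = 40 = 3·13 + 1), so t ≡ 8·11 = 88 ≡ 10 (mod 13).
    Then x = 2 + 5·10 = 52, valid modulo lcm(5, 13) = 65: x ≡ 52 (mod 65).
  Combine with x ≡ 3 (mod 9): since gcd(65, 9) = 1, we get a unique residue mod 585.
    Write x = 52 + 65·t and substitute into x ≡ 3 (mod 9): 65·t ≡ 3 − 52 = -49 (mod 9).
    Reduce coefficients mod 9: 2·t ≡ 5 (mod 9).
    The inverse of 2 mod 9 is 5 (since 2·5 = 10 = 1·9 + 1), so t ≡ 5·5 = 25 ≡ 7 (mod 9).
    Then x = 52 + 65·7 = 507, valid modulo lcm(65, 9) = 585: x ≡ 507 (mod 585).
Verify: 507 mod 5 = 2 ✓, 507 mod 13 = 0 ✓, 507 mod 9 = 3 ✓.

x ≡ 507 (mod 585).


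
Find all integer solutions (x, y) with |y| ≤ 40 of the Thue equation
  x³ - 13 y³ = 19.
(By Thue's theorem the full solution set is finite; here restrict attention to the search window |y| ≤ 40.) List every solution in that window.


The equation is x³ - 13y³ = 19. For fixed y, x³ = 13·y³ + 19, so a solution requires the RHS to be a perfect cube.
Strategy: iterate y from -40 to 40, compute RHS = 13·y³ + 19, and check whether it is a (positive or negative) perfect cube.
Check small values of y:
  y = 0: RHS = 19 is not a perfect cube.
  y = 1: RHS = 32 is not a perfect cube.
  y = -1: RHS = 6 is not a perfect cube.
  y = 2: RHS = 123 is not a perfect cube.
  y = -2: RHS = -85 is not a perfect cube.
  y = 3: RHS = 370 is not a perfect cube.
  y = -3: RHS = -332 is not a perfect cube.
Continuing the search up to |y| = 40 finds no solutions either.
No (x, y) in the scanned range satisfies the equation.

No integer solutions with |y| ≤ 40.


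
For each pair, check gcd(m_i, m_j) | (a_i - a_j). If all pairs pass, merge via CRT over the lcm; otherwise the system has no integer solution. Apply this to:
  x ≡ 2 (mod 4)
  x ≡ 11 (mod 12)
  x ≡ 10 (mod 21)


Moduli 4, 12, 21 are not pairwise coprime, so CRT works modulo lcm(m_i) when all pairwise compatibility conditions hold.
Pairwise compatibility: gcd(m_i, m_j) must divide a_i - a_j for every pair.
Merge one congruence at a time:
  Start: x ≡ 2 (mod 4).
  Combine with x ≡ 11 (mod 12): gcd(4, 12) = 4, and 11 - 2 = 9 is NOT divisible by 4.
    ⇒ system is inconsistent (no integer solution).

No solution (the system is inconsistent).


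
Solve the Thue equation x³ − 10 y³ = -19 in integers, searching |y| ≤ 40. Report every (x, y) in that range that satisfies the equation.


The equation is x³ - 10y³ = -19. For fixed y, x³ = 10·y³ − 19, so a solution requires the RHS to be a perfect cube.
Strategy: iterate y from -40 to 40, compute RHS = 10·y³ − 19, and check whether it is a (positive or negative) perfect cube.
Check small values of y:
  y = 0: RHS = -19 is not a perfect cube.
  y = 1: RHS = -9 is not a perfect cube.
  y = -1: RHS = -29 is not a perfect cube.
  y = 2: RHS = 61 is not a perfect cube.
  y = -2: RHS = -99 is not a perfect cube.
  y = 3: RHS = 251 is not a perfect cube.
  y = -3: RHS = -289 is not a perfect cube.
Continuing the search up to |y| = 40 finds no solutions either.
No (x, y) in the scanned range satisfies the equation.

No integer solutions with |y| ≤ 40.


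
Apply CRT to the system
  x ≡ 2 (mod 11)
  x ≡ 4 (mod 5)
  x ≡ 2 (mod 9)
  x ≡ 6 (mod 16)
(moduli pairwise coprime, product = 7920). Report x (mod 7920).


Product of moduli M = 11 · 5 · 9 · 16 = 7920.
Merge one congruence at a time:
  Start: x ≡ 2 (mod 11).
  Combine with x ≡ 4 (mod 5); new modulus lcm = 55.
    Write x = 2 + 11·t and substitute into x ≡ 4 (mod 5): 11·t ≡ 4 − 2 = 2 (mod 5).
    Reduce coefficients mod 5: 1·t ≡ 2 (mod 5).
    So t ≡ 2 (mod 5).
    Then x = 2 + 11·2 = 24, valid modulo lcm(11, 5) = 55: x ≡ 24 (mod 55).
  Combine with x ≡ 2 (mod 9); new modulus lcm = 495.
    Write x = 24 + 55·t and substitute into x ≡ 2 (mod 9): 55·t ≡ 2 − 24 = -22 (mod 9).
    Reduce coefficients mod 9: 1·t ≡ 5 (mod 9).
    So t ≡ 5 (mod 9).
    Then x = 24 + 55·5 = 299, valid modulo lcm(55, 9) = 495: x ≡ 299 (mod 495).
  Combine with x ≡ 6 (mod 16); new modulus lcm = 7920.
    Write x = 299 + 495·t and substitute into x ≡ 6 (mod 16): 495·t ≡ 6 − 299 = -293 (mod 16).
    Reduce coefficients mod 16: 15·t ≡ 11 (mod 16).
    The inverse of 15 mod 16 is 15 (since 15·15 = 225 = 14·16 + 1), so t ≡ 15·11 = 165 ≡ 5 (mod 16).
    Then x = 299 + 495·5 = 2774, valid modulo lcm(495, 16) = 7920: x ≡ 2774 (mod 7920).
Verify against each original: 2774 mod 11 = 2, 2774 mod 5 = 4, 2774 mod 9 = 2, 2774 mod 16 = 6.

x ≡ 2774 (mod 7920).


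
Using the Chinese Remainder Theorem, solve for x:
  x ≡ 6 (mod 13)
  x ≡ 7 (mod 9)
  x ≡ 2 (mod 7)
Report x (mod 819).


Moduli 13, 9, 7 are pairwise coprime; by CRT there is a unique solution modulo M = 13 · 9 · 7 = 819.
Solve pairwise, accumulating the modulus:
  Start with x ≡ 6 (mod 13).
  Combine with x ≡ 7 (mod 9): since gcd(13, 9) = 1, we get a unique residue mod 117.
    Write x = 6 + 13·t and substitute into x ≡ 7 (mod 9): 13·t ≡ 7 − 6 = 1 (mod 9).
    Reduce coefficients mod 9: 4·t ≡ 1 (mod 9).
    The inverse of 4 mod 9 is 7 (since 4·7 = 28 = 3·9 + 1), so t ≡ 7·1 = 7 ≡ 7 (mod 9).
    Then x = 6 + 13·7 = 97, valid modulo lcm(13, 9) = 117: x ≡ 97 (mod 117).
  Combine with x ≡ 2 (mod 7): since gcd(117, 7) = 1, we get a unique residue mod 819.
    Write x = 97 + 117·t and substitute into x ≡ 2 (mod 7): 117·t ≡ 2 − 97 = -95 (mod 7).
    Reduce coefficients mod 7: 5·t ≡ 3 (mod 7).
    The inverse of 5 mod 7 is 3 (since 5·3 = 15 = 2·7 + 1), so t ≡ 3·3 = 9 ≡ 2 (mod 7).
    Then x = 97 + 117·2 = 331, valid modulo lcm(117, 7) = 819: x ≡ 331 (mod 819).
Verify: 331 mod 13 = 6 ✓, 331 mod 9 = 7 ✓, 331 mod 7 = 2 ✓.

x ≡ 331 (mod 819).


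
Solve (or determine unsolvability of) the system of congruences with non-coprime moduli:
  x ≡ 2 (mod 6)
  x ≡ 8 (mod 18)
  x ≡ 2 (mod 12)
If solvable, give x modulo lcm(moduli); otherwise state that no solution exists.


Moduli 6, 18, 12 are not pairwise coprime, so CRT works modulo lcm(m_i) when all pairwise compatibility conditions hold.
Pairwise compatibility: gcd(m_i, m_j) must divide a_i - a_j for every pair.
Merge one congruence at a time:
  Start: x ≡ 2 (mod 6).
  Combine with x ≡ 8 (mod 18): gcd(6, 18) = 6; 8 - 2 = 6, which IS divisible by 6, so compatible.
    Write x = 2 + 6·t and substitute into x ≡ 8 (mod 18): 6·t ≡ 8 − 2 = 6 (mod 18).
    Divide the congruence (and modulus) by g = 6: 1·t ≡ 1 (mod 3).
    So t ≡ 1 (mod 3).
    Then x = 2 + 6·1 = 8, valid modulo lcm(6, 18) = 18: x ≡ 8 (mod 18).
  Combine with x ≡ 2 (mod 12): gcd(18, 12) = 6; 2 - 8 = -6, which IS divisible by 6, so compatible.
    Write x = 8 + 18·t and substitute into x ≡ 2 (mod 12): 18·t ≡ 2 − 8 = -6 (mod 12).
    Divide the congruence (and modulus) by g = 6: 3·t ≡ -1 (mod 2).
    Reduce coefficients mod 2: 1·t ≡ 1 (mod 2).
    So t ≡ 1 (mod 2).
    Then x = 8 + 18·1 = 26, valid modulo lcm(18, 12) = 36: x ≡ 26 (mod 36).
Verify: 26 mod 6 = 2, 26 mod 18 = 8, 26 mod 12 = 2.

x ≡ 26 (mod 36).


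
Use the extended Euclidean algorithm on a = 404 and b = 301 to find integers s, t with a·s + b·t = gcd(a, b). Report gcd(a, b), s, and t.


Euclidean algorithm on (404, 301) — divide until remainder is 0:
  404 = 1 · 301 + 103
  301 = 2 · 103 + 95
  103 = 1 · 95 + 8
  95 = 11 · 8 + 7
  8 = 1 · 7 + 1
  7 = 7 · 1 + 0
gcd(404, 301) = 1.
Track Bezout coefficients alongside the remainders: start with r₀ = 404 = a·1 + b·0 (s = 1, t = 0) and r₁ = 301 = a·0 + b·1 (s = 0, t = 1); each new remainder r_{k+1} = r_{k-1} − q_k·r_k inherits s_{k+1} = s_{k-1} − q_k·s_k, t_{k+1} = t_{k-1} − q_k·t_k, so r_k = a·s_k + b·t_k at every step:
  q = 1: r = 103, s = 1 − 1·0 = 1, t = 0 − 1·1 = -1  (check: 404·1 + 301·(-1) = 103)
  q = 2: r = 95, s = 0 − 2·1 = -2, t = 1 − 2·(-1) = 3  (check: 404·(-2) + 301·3 = 95)
  q = 1: r = 8, s = 1 − 1·(-2) = 3, t = -1 − 1·3 = -4  (check: 404·3 + 301·(-4) = 8)
  q = 11: r = 7, s = -2 − 11·3 = -35, t = 3 − 11·(-4) = 47  (check: 404·(-35) + 301·47 = 7)
  q = 1: r = 1, s = 3 − 1·(-35) = 38, t = -4 − 1·47 = -51  (check: 404·38 + 301·(-51) = 1)
The row with r = 1 (the gcd) gives the Bezout coefficients s = 38, t = -51.
Result: 404 · (38) + 301 · (-51) = 1.

gcd(404, 301) = 1; s = 38, t = -51 (check: 404·38 + 301·(-51) = 1).


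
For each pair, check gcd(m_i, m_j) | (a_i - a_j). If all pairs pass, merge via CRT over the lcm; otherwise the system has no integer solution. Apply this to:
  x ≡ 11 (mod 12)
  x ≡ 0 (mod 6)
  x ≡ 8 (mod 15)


Moduli 12, 6, 15 are not pairwise coprime, so CRT works modulo lcm(m_i) when all pairwise compatibility conditions hold.
Pairwise compatibility: gcd(m_i, m_j) must divide a_i - a_j for every pair.
Merge one congruence at a time:
  Start: x ≡ 11 (mod 12).
  Combine with x ≡ 0 (mod 6): gcd(12, 6) = 6, and 0 - 11 = -11 is NOT divisible by 6.
    ⇒ system is inconsistent (no integer solution).

No solution (the system is inconsistent).


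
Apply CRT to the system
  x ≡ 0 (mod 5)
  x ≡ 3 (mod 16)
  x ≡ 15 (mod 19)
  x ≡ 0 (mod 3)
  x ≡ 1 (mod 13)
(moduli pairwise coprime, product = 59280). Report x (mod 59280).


Product of moduli M = 5 · 16 · 19 · 3 · 13 = 59280.
Merge one congruence at a time:
  Start: x ≡ 0 (mod 5).
  Combine with x ≡ 3 (mod 16); new modulus lcm = 80.
    Write x = 0 + 5·t and substitute into x ≡ 3 (mod 16): 5·t ≡ 3 − 0 = 3 (mod 16).
    The inverse of 5 mod 16 is 13 (since 5·13 = 65 = 4·16 + 1), so t ≡ 13·3 = 39 ≡ 7 (mod 16).
    Then x = 0 + 5·7 = 35, valid modulo lcm(5, 16) = 80: x ≡ 35 (mod 80).
  Combine with x ≡ 15 (mod 19); new modulus lcm = 1520.
    Write x = 35 + 80·t and substitute into x ≡ 15 (mod 19): 80·t ≡ 15 − 35 = -20 (mod 19).
    Reduce coefficients mod 19: 4·t ≡ 18 (mod 19).
    The inverse of 4 mod 19 is 5 (since 4·5 = 20 = 1·19 + 1), so t ≡ 5·18 = 90 ≡ 14 (mod 19).
    Then x = 35 + 80·14 = 1155, valid modulo lcm(80, 19) = 1520: x ≡ 1155 (mod 1520).
  Combine with x ≡ 0 (mod 3); new modulus lcm = 4560.
    Write x = 1155 + 1520·t and substitute into x ≡ 0 (mod 3): 1520·t ≡ 0 − 1155 = -1155 (mod 3).
    Reduce coefficients mod 3: 2·t ≡ 0 (mod 3).
    The inverse of 2 mod 3 is 2 (since 2·2 = 4 = 1·3 + 1), so t ≡ 2·0 = 0 ≡ 0 (mod 3).
    Then x = 1155 + 1520·0 = 1155, valid modulo lcm(1520, 3) = 4560: x ≡ 1155 (mod 4560).
  Combine with x ≡ 1 (mod 13); new modulus lcm = 59280.
    Write x = 1155 + 4560·t and substitute into x ≡ 1 (mod 13): 4560·t ≡ 1 − 1155 = -1154 (mod 13).
    Reduce coefficients mod 13: 10·t ≡ 3 (mod 13).
    The inverse of 10 mod 13 is 4 (since 10·4 = 40 = 3·13 + 1), so t ≡ 4·3 = 12 ≡ 12 (mod 13).
    Then x = 1155 + 4560·12 = 55875, valid modulo lcm(4560, 13) = 59280: x ≡ 55875 (mod 59280).
Verify against each original: 55875 mod 5 = 0, 55875 mod 16 = 3, 55875 mod 19 = 15, 55875 mod 3 = 0, 55875 mod 13 = 1.

x ≡ 55875 (mod 59280).


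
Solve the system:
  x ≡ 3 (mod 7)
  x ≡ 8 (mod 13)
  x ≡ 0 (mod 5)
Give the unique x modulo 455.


Moduli 7, 13, 5 are pairwise coprime; by CRT there is a unique solution modulo M = 7 · 13 · 5 = 455.
Solve pairwise, accumulating the modulus:
  Start with x ≡ 3 (mod 7).
  Combine with x ≡ 8 (mod 13): since gcd(7, 13) = 1, we get a unique residue mod 91.
    Write x = 3 + 7·t and substitute into x ≡ 8 (mod 13): 7·t ≡ 8 − 3 = 5 (mod 13).
    The inverse of 7 mod 13 is 2 (since 7·2 = 14 = 1·13 + 1), so t ≡ 2·5 = 10 ≡ 10 (mod 13).
    Then x = 3 + 7·10 = 73, valid modulo lcm(7, 13) = 91: x ≡ 73 (mod 91).
  Combine with x ≡ 0 (mod 5): since gcd(91, 5) = 1, we get a unique residue mod 455.
    Write x = 73 + 91·t and substitute into x ≡ 0 (mod 5): 91·t ≡ 0 − 73 = -73 (mod 5).
    Reduce coefficients mod 5: 1·t ≡ 2 (mod 5).
    So t ≡ 2 (mod 5).
    Then x = 73 + 91·2 = 255, valid modulo lcm(91, 5) = 455: x ≡ 255 (mod 455).
Verify: 255 mod 7 = 3 ✓, 255 mod 13 = 8 ✓, 255 mod 5 = 0 ✓.

x ≡ 255 (mod 455).


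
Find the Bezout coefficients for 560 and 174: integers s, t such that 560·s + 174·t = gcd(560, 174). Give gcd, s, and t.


Euclidean algorithm on (560, 174) — divide until remainder is 0:
  560 = 3 · 174 + 38
  174 = 4 · 38 + 22
  38 = 1 · 22 + 16
  22 = 1 · 16 + 6
  16 = 2 · 6 + 4
  6 = 1 · 4 + 2
  4 = 2 · 2 + 0
gcd(560, 174) = 2.
Track Bezout coefficients alongside the remainders: start with r₀ = 560 = a·1 + b·0 (s = 1, t = 0) and r₁ = 174 = a·0 + b·1 (s = 0, t = 1); each new remainder r_{k+1} = r_{k-1} − q_k·r_k inherits s_{k+1} = s_{k-1} − q_k·s_k, t_{k+1} = t_{k-1} − q_k·t_k, so r_k = a·s_k + b·t_k at every step:
  q = 3: r = 38, s = 1 − 3·0 = 1, t = 0 − 3·1 = -3  (check: 560·1 + 174·(-3) = 38)
  q = 4: r = 22, s = 0 − 4·1 = -4, t = 1 − 4·(-3) = 13  (check: 560·(-4) + 174·13 = 22)
  q = 1: r = 16, s = 1 − 1·(-4) = 5, t = -3 − 1·13 = -16  (check: 560·5 + 174·(-16) = 16)
  q = 1: r = 6, s = -4 − 1·5 = -9, t = 13 − 1·(-16) = 29  (check: 560·(-9) + 174·29 = 6)
  q = 2: r = 4, s = 5 − 2·(-9) = 23, t = -16 − 2·29 = -74  (check: 560·23 + 174·(-74) = 4)
  q = 1: r = 2, s = -9 − 1·23 = -32, t = 29 − 1·(-74) = 103  (check: 560·(-32) + 174·103 = 2)
The row with r = 2 (the gcd) gives the Bezout coefficients s = -32, t = 103.
Result: 560 · (-32) + 174 · (103) = 2.

gcd(560, 174) = 2; s = -32, t = 103 (check: 560·(-32) + 174·103 = 2).


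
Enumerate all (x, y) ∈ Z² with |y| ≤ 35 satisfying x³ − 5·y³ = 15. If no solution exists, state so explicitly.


The equation is x³ - 5y³ = 15. For fixed y, x³ = 5·y³ + 15, so a solution requires the RHS to be a perfect cube.
Strategy: iterate y from -35 to 35, compute RHS = 5·y³ + 15, and check whether it is a (positive or negative) perfect cube.
Check small values of y:
  y = 0: RHS = 15 is not a perfect cube.
  y = 1: RHS = 20 is not a perfect cube.
  y = -1: RHS = 10 is not a perfect cube.
  y = 2: RHS = 55 is not a perfect cube.
  y = -2: RHS = -25 is not a perfect cube.
  y = 3: RHS = 150 is not a perfect cube.
  y = -3: RHS = -120 is not a perfect cube.
Continuing the search up to |y| = 35 finds no solutions either.
No (x, y) in the scanned range satisfies the equation.

No integer solutions with |y| ≤ 35.


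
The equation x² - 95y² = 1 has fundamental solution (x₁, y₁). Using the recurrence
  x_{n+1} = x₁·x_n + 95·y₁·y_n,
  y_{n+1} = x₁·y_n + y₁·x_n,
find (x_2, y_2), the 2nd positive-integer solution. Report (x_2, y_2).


Step 1: Find the fundamental solution (x₁, y₁) of x² - 95y² = 1.
  Expand √95 as a continued fraction. a₀ = ⌊√95⌋ = 9; iterate m_{k+1} = d_k·a_k − m_k, d_{k+1} = (95 − m_{k+1}²)/d_k, a_{k+1} = ⌊(a₀ + m_{k+1})/d_{k+1}⌋ (starting m₀ = 0, d₀ = 1), with convergents p_k = a_k·p_{k-1} + p_{k-2}, q_k = a_k·q_{k-1} + q_{k-2} (p₋₁ = 1, q₋₁ = 0):
  k = 0: a₀ = 9; p₀/q₀ = 9/1; p₀² − 95·q₀² = 81 − 95 = -14.
  k = 1: m = 9, d = 14, a = ⌊(9 + 9)/14⌋ = 1; p/q = (1·9 + 1)/(1·1 + 0) = 10/1; p² − 95·q² = 100 − 95 = 5.
  k = 2: m = 5, d = 5, a = ⌊(9 + 5)/5⌋ = 2; p/q = (2·10 + 9)/(2·1 + 1) = 29/3; p² − 95·q² = 841 − 855 = -14.
  k = 3: m = 5, d = 14, a = ⌊(9 + 5)/14⌋ = 1; p/q = (1·29 + 10)/(1·3 + 1) = 39/4; p² − 95·q² = 1521 − 1520 = 1.
  The first convergent with p² − 95·q² = 1 gives the fundamental solution (x₁, y₁) = (39, 4).
Step 2: Apply the recurrence (x_{n+1}, y_{n+1}) = (x₁x_n + 95y₁y_n, x₁y_n + y₁x_n) repeatedly.
  From (x_1, y_1) = (39, 4): x_2 = 39·39 + 95·4·4 = 3041; y_2 = 39·4 + 4·39 = 312.
Step 3: Verify x_2² - 95·y_2² = 9247681 - 9247680 = 1 (should be 1). ✓

(x_1, y_1) = (39, 4); (x_2, y_2) = (3041, 312).


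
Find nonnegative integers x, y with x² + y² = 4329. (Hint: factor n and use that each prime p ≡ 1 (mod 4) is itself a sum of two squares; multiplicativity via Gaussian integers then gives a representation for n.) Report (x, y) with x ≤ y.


Step 1: Factor n = 4329 = 3^2 · 13 · 37.
Step 2: Check the mod-4 condition on each prime factor: 3 ≡ 3 (mod 4), exponent 2 (must be even); 13 ≡ 1 (mod 4), exponent 1; 37 ≡ 1 (mod 4), exponent 1.
All primes ≡ 3 (mod 4) appear to even exponent (or don't appear), so by the two-squares theorem n IS expressible as a sum of two squares.
Step 3: Build a representation. Group n = k² · m with k = 3 and m = 13 · 37 = 481 (a product of primes ≡ 1 (mod 4)); a representation of m scales to one of n via (k·x)² + (k·y)² = k²(x² + y²). Each prime p ≡ 1 (mod 4) is itself a sum of two squares; find a² by testing p − a² for a perfect square:
  13: 13 − 1² = 12, 13 − 2² = 9 = 3² ⇒ 13 = 2² + 3².
  37: 37 − 1² = 36 = 6² ⇒ 37 = 1² + 6².
  Combine using the Brahmagupta–Fibonacci identity (a² + b²)(c² + d²) = (ac − bd)² + (ad + bc)² = (ac + bd)² + (ad − bc)²:
  13 · 37 = 481: from (2² + 3²)(1² + 6²), take (2·1 − 3·6, 2·6 + 3·1) = (2 − 18, 12 + 3) = (-16, 15); dropping signs (only squares matter) gives (16, 15); check 16² + 15² = 256 + 225 = 481 ✓.
  Scale by k = 3: (3·16, 3·15) = (48, 45).
Step 4: Order so x ≤ y and verify: 45² + 48² = 2025 + 2304 = 4329 = n. ✓

n = 4329 = 45² + 48² (one valid representation with x ≤ y).


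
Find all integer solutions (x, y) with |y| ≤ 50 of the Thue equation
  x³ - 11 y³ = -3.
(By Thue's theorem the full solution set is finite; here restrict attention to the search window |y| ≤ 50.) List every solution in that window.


The equation is x³ - 11y³ = -3. For fixed y, x³ = 11·y³ − 3, so a solution requires the RHS to be a perfect cube.
Strategy: iterate y from -50 to 50, compute RHS = 11·y³ − 3, and check whether it is a (positive or negative) perfect cube.
Check small values of y:
  y = 0: RHS = -3 is not a perfect cube.
  y = 1: RHS = 8 = (2)³ ⇒ x = 2 works.
  y = -1: RHS = -14 is not a perfect cube.
  y = 2: RHS = 85 is not a perfect cube.
  y = -2: RHS = -91 is not a perfect cube.
  y = 3: RHS = 294 is not a perfect cube.
  y = -3: RHS = -300 is not a perfect cube.
Continuing the search up to |y| = 50 finds no further solutions beyond those listed.
Collected solutions: (2, 1).

Solutions (with |y| ≤ 50): (2, 1).


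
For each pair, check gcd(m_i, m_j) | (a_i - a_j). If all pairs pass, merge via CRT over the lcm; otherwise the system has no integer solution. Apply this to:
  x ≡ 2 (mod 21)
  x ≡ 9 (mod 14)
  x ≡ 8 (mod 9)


Moduli 21, 14, 9 are not pairwise coprime, so CRT works modulo lcm(m_i) when all pairwise compatibility conditions hold.
Pairwise compatibility: gcd(m_i, m_j) must divide a_i - a_j for every pair.
Merge one congruence at a time:
  Start: x ≡ 2 (mod 21).
  Combine with x ≡ 9 (mod 14): gcd(21, 14) = 7; 9 - 2 = 7, which IS divisible by 7, so compatible.
    Write x = 2 + 21·t and substitute into x ≡ 9 (mod 14): 21·t ≡ 9 − 2 = 7 (mod 14).
    Divide the congruence (and modulus) by g = 7: 3·t ≡ 1 (mod 2).
    Reduce coefficients mod 2: 1·t ≡ 1 (mod 2).
    So t ≡ 1 (mod 2).
    Then x = 2 + 21·1 = 23, valid modulo lcm(21, 14) = 42: x ≡ 23 (mod 42).
  Combine with x ≡ 8 (mod 9): gcd(42, 9) = 3; 8 - 23 = -15, which IS divisible by 3, so compatible.
    Write x = 23 + 42·t and substitute into x ≡ 8 (mod 9): 42·t ≡ 8 − 23 = -15 (mod 9).
    Divide the congruence (and modulus) by g = 3: 14·t ≡ -5 (mod 3).
    Reduce coefficients mod 3: 2·t ≡ 1 (mod 3).
    The inverse of 2 mod 3 is 2 (since 2·2 = 4 = 1·3 + 1), so t ≡ 2·1 = 2 ≡ 2 (mod 3).
    Then x = 23 + 42·2 = 107, valid modulo lcm(42, 9) = 126: x ≡ 107 (mod 126).
Verify: 107 mod 21 = 2, 107 mod 14 = 9, 107 mod 9 = 8.

x ≡ 107 (mod 126).


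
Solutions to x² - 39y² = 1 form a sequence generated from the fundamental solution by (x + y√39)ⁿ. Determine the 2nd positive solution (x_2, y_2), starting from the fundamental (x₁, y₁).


Step 1: Find the fundamental solution (x₁, y₁) of x² - 39y² = 1.
  Expand √39 as a continued fraction. a₀ = ⌊√39⌋ = 6; iterate m_{k+1} = d_k·a_k − m_k, d_{k+1} = (39 − m_{k+1}²)/d_k, a_{k+1} = ⌊(a₀ + m_{k+1})/d_{k+1}⌋ (starting m₀ = 0, d₀ = 1), with convergents p_k = a_k·p_{k-1} + p_{k-2}, q_k = a_k·q_{k-1} + q_{k-2} (p₋₁ = 1, q₋₁ = 0):
  k = 0: a₀ = 6; p₀/q₀ = 6/1; p₀² − 39·q₀² = 36 − 39 = -3.
  k = 1: m = 6, d = 3, a = ⌊(6 + 6)/3⌋ = 4; p/q = (4·6 + 1)/(4·1 + 0) = 25/4; p² − 39·q² = 625 − 624 = 1.
  The first convergent with p² − 39·q² = 1 gives the fundamental solution (x₁, y₁) = (25, 4).
Step 2: Apply the recurrence (x_{n+1}, y_{n+1}) = (x₁x_n + 39y₁y_n, x₁y_n + y₁x_n) repeatedly.
  From (x_1, y_1) = (25, 4): x_2 = 25·25 + 39·4·4 = 1249; y_2 = 25·4 + 4·25 = 200.
Step 3: Verify x_2² - 39·y_2² = 1560001 - 1560000 = 1 (should be 1). ✓

(x_1, y_1) = (25, 4); (x_2, y_2) = (1249, 200).


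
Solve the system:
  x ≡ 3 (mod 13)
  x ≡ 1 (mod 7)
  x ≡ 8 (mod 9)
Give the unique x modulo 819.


Moduli 13, 7, 9 are pairwise coprime; by CRT there is a unique solution modulo M = 13 · 7 · 9 = 819.
Solve pairwise, accumulating the modulus:
  Start with x ≡ 3 (mod 13).
  Combine with x ≡ 1 (mod 7): since gcd(13, 7) = 1, we get a unique residue mod 91.
    Write x = 3 + 13·t and substitute into x ≡ 1 (mod 7): 13·t ≡ 1 − 3 = -2 (mod 7).
    Reduce coefficients mod 7: 6·t ≡ 5 (mod 7).
    The inverse of 6 mod 7 is 6 (since 6·6 = 36 = 5·7 + 1), so t ≡ 6·5 = 30 ≡ 2 (mod 7).
    Then x = 3 + 13·2 = 29, valid modulo lcm(13, 7) = 91: x ≡ 29 (mod 91).
  Combine with x ≡ 8 (mod 9): since gcd(91, 9) = 1, we get a unique residue mod 819.
    Write x = 29 + 91·t and substitute into x ≡ 8 (mod 9): 91·t ≡ 8 − 29 = -21 (mod 9).
    Reduce coefficients mod 9: 1·t ≡ 6 (mod 9).
    So t ≡ 6 (mod 9).
    Then x = 29 + 91·6 = 575, valid modulo lcm(91, 9) = 819: x ≡ 575 (mod 819).
Verify: 575 mod 13 = 3 ✓, 575 mod 7 = 1 ✓, 575 mod 9 = 8 ✓.

x ≡ 575 (mod 819).


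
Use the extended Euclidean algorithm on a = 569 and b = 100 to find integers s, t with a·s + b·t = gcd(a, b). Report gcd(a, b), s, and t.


Euclidean algorithm on (569, 100) — divide until remainder is 0:
  569 = 5 · 100 + 69
  100 = 1 · 69 + 31
  69 = 2 · 31 + 7
  31 = 4 · 7 + 3
  7 = 2 · 3 + 1
  3 = 3 · 1 + 0
gcd(569, 100) = 1.
Track Bezout coefficients alongside the remainders: start with r₀ = 569 = a·1 + b·0 (s = 1, t = 0) and r₁ = 100 = a·0 + b·1 (s = 0, t = 1); each new remainder r_{k+1} = r_{k-1} − q_k·r_k inherits s_{k+1} = s_{k-1} − q_k·s_k, t_{k+1} = t_{k-1} − q_k·t_k, so r_k = a·s_k + b·t_k at every step:
  q = 5: r = 69, s = 1 − 5·0 = 1, t = 0 − 5·1 = -5  (check: 569·1 + 100·(-5) = 69)
  q = 1: r = 31, s = 0 − 1·1 = -1, t = 1 − 1·(-5) = 6  (check: 569·(-1) + 100·6 = 31)
  q = 2: r = 7, s = 1 − 2·(-1) = 3, t = -5 − 2·6 = -17  (check: 569·3 + 100·(-17) = 7)
  q = 4: r = 3, s = -1 − 4·3 = -13, t = 6 − 4·(-17) = 74  (check: 569·(-13) + 100·74 = 3)
  q = 2: r = 1, s = 3 − 2·(-13) = 29, t = -17 − 2·74 = -165  (check: 569·29 + 100·(-165) = 1)
The row with r = 1 (the gcd) gives the Bezout coefficients s = 29, t = -165.
Result: 569 · (29) + 100 · (-165) = 1.

gcd(569, 100) = 1; s = 29, t = -165 (check: 569·29 + 100·(-165) = 1).


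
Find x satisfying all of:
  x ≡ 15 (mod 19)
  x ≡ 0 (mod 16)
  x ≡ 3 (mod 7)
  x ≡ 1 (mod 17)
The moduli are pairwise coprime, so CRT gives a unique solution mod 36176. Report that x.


Product of moduli M = 19 · 16 · 7 · 17 = 36176.
Merge one congruence at a time:
  Start: x ≡ 15 (mod 19).
  Combine with x ≡ 0 (mod 16); new modulus lcm = 304.
    Write x = 15 + 19·t and substitute into x ≡ 0 (mod 16): 19·t ≡ 0 − 15 = -15 (mod 16).
    Reduce coefficients mod 16: 3·t ≡ 1 (mod 16).
    The inverse of 3 mod 16 is 11 (since 3·11 = 33 = 2·16 + 1), so t ≡ 11·1 = 11 ≡ 11 (mod 16).
    Then x = 15 + 19·11 = 224, valid modulo lcm(19, 16) = 304: x ≡ 224 (mod 304).
  Combine with x ≡ 3 (mod 7); new modulus lcm = 2128.
    Write x = 224 + 304·t and substitute into x ≡ 3 (mod 7): 304·t ≡ 3 − 224 = -221 (mod 7).
    Reduce coefficients mod 7: 3·t ≡ 3 (mod 7).
    The inverse of 3 mod 7 is 5 (since 3·5 = 15 = 2·7 + 1), so t ≡ 5·3 = 15 ≡ 1 (mod 7).
    Then x = 224 + 304·1 = 528, valid modulo lcm(304, 7) = 2128: x ≡ 528 (mod 2128).
  Combine with x ≡ 1 (mod 17); new modulus lcm = 36176.
    Write x = 528 + 2128·t and substitute into x ≡ 1 (mod 17): 2128·t ≡ 1 − 528 = -527 (mod 17).
    Reduce coefficients mod 17: 3·t ≡ 0 (mod 17).
    The inverse of 3 mod 17 is 6 (since 3·6 = 18 = 1·17 + 1), so t ≡ 6·0 = 0 ≡ 0 (mod 17).
    Then x = 528 + 2128·0 = 528, valid modulo lcm(2128, 17) = 36176: x ≡ 528 (mod 36176).
Verify against each original: 528 mod 19 = 15, 528 mod 16 = 0, 528 mod 7 = 3, 528 mod 17 = 1.

x ≡ 528 (mod 36176).


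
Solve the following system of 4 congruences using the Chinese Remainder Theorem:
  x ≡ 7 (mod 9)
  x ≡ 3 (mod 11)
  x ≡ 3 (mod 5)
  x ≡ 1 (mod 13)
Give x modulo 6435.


Product of moduli M = 9 · 11 · 5 · 13 = 6435.
Merge one congruence at a time:
  Start: x ≡ 7 (mod 9).
  Combine with x ≡ 3 (mod 11); new modulus lcm = 99.
    Write x = 7 + 9·t and substitute into x ≡ 3 (mod 11): 9·t ≡ 3 − 7 = -4 (mod 11).
    Reduce coefficients mod 11: 9·t ≡ 7 (mod 11).
    The inverse of 9 mod 11 is 5 (since 9·5 = 45 = 4·11 + 1), so t ≡ 5·7 = 35 ≡ 2 (mod 11).
    Then x = 7 + 9·2 = 25, valid modulo lcm(9, 11) = 99: x ≡ 25 (mod 99).
  Combine with x ≡ 3 (mod 5); new modulus lcm = 495.
    Write x = 25 + 99·t and substitute into x ≡ 3 (mod 5): 99·t ≡ 3 − 25 = -22 (mod 5).
    Reduce coefficients mod 5: 4·t ≡ 3 (mod 5).
    The inverse of 4 mod 5 is 4 (since 4·4 = 16 = 3·5 + 1), so t ≡ 4·3 = 12 ≡ 2 (mod 5).
    Then x = 25 + 99·2 = 223, valid modulo lcm(99, 5) = 495: x ≡ 223 (mod 495).
  Combine with x ≡ 1 (mod 13); new modulus lcm = 6435.
    Write x = 223 + 495·t and substitute into x ≡ 1 (mod 13): 495·t ≡ 1 − 223 = -222 (mod 13).
    Reduce coefficients mod 13: 1·t ≡ 12 (mod 13).
    So t ≡ 12 (mod 13).
    Then x = 223 + 495·12 = 6163, valid modulo lcm(495, 13) = 6435: x ≡ 6163 (mod 6435).
Verify against each original: 6163 mod 9 = 7, 6163 mod 11 = 3, 6163 mod 5 = 3, 6163 mod 13 = 1.

x ≡ 6163 (mod 6435).


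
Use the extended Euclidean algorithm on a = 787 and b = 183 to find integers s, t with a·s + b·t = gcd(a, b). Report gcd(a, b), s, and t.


Euclidean algorithm on (787, 183) — divide until remainder is 0:
  787 = 4 · 183 + 55
  183 = 3 · 55 + 18
  55 = 3 · 18 + 1
  18 = 18 · 1 + 0
gcd(787, 183) = 1.
Track Bezout coefficients alongside the remainders: start with r₀ = 787 = a·1 + b·0 (s = 1, t = 0) and r₁ = 183 = a·0 + b·1 (s = 0, t = 1); each new remainder r_{k+1} = r_{k-1} − q_k·r_k inherits s_{k+1} = s_{k-1} − q_k·s_k, t_{k+1} = t_{k-1} − q_k·t_k, so r_k = a·s_k + b·t_k at every step:
  q = 4: r = 55, s = 1 − 4·0 = 1, t = 0 − 4·1 = -4  (check: 787·1 + 183·(-4) = 55)
  q = 3: r = 18, s = 0 − 3·1 = -3, t = 1 − 3·(-4) = 13  (check: 787·(-3) + 183·13 = 18)
  q = 3: r = 1, s = 1 − 3·(-3) = 10, t = -4 − 3·13 = -43  (check: 787·10 + 183·(-43) = 1)
The row with r = 1 (the gcd) gives the Bezout coefficients s = 10, t = -43.
Result: 787 · (10) + 183 · (-43) = 1.

gcd(787, 183) = 1; s = 10, t = -43 (check: 787·10 + 183·(-43) = 1).


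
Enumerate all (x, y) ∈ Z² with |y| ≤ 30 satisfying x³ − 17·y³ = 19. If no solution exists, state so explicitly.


The equation is x³ - 17y³ = 19. For fixed y, x³ = 17·y³ + 19, so a solution requires the RHS to be a perfect cube.
Strategy: iterate y from -30 to 30, compute RHS = 17·y³ + 19, and check whether it is a (positive or negative) perfect cube.
Check small values of y:
  y = 0: RHS = 19 is not a perfect cube.
  y = 1: RHS = 36 is not a perfect cube.
  y = -1: RHS = 2 is not a perfect cube.
  y = 2: RHS = 155 is not a perfect cube.
  y = -2: RHS = -117 is not a perfect cube.
  y = 3: RHS = 478 is not a perfect cube.
  y = -3: RHS = -440 is not a perfect cube.
Continuing the search up to |y| = 30 finds no solutions either.
No (x, y) in the scanned range satisfies the equation.

No integer solutions with |y| ≤ 30.


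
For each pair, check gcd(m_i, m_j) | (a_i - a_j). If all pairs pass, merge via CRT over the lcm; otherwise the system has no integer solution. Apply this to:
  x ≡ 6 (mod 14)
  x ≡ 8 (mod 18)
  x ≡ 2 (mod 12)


Moduli 14, 18, 12 are not pairwise coprime, so CRT works modulo lcm(m_i) when all pairwise compatibility conditions hold.
Pairwise compatibility: gcd(m_i, m_j) must divide a_i - a_j for every pair.
Merge one congruence at a time:
  Start: x ≡ 6 (mod 14).
  Combine with x ≡ 8 (mod 18): gcd(14, 18) = 2; 8 - 6 = 2, which IS divisible by 2, so compatible.
    Write x = 6 + 14·t and substitute into x ≡ 8 (mod 18): 14·t ≡ 8 − 6 = 2 (mod 18).
    Divide the congruence (and modulus) by g = 2: 7·t ≡ 1 (mod 9).
    The inverse of 7 mod 9 is 4 (since 7·4 = 28 = 3·9 + 1), so t ≡ 4·1 = 4 ≡ 4 (mod 9).
    Then x = 6 + 14·4 = 62, valid modulo lcm(14, 18) = 126: x ≡ 62 (mod 126).
  Combine with x ≡ 2 (mod 12): gcd(126, 12) = 6; 2 - 62 = -60, which IS divisible by 6, so compatible.
    Write x = 62 + 126·t and substitute into x ≡ 2 (mod 12): 126·t ≡ 2 − 62 = -60 (mod 12).
    Divide the congruence (and modulus) by g = 6: 21·t ≡ -10 (mod 2).
    Reduce coefficients mod 2: 1·t ≡ 0 (mod 2).
    So t ≡ 0 (mod 2).
    Then x = 62 + 126·0 = 62, valid modulo lcm(126, 12) = 252: x ≡ 62 (mod 252).
Verify: 62 mod 14 = 6, 62 mod 18 = 8, 62 mod 12 = 2.

x ≡ 62 (mod 252).


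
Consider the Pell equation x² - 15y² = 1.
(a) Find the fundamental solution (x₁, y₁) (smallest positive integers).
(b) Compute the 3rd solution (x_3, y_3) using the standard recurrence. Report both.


Step 1: Find the fundamental solution (x₁, y₁) of x² - 15y² = 1.
  Expand √15 as a continued fraction. a₀ = ⌊√15⌋ = 3; iterate m_{k+1} = d_k·a_k − m_k, d_{k+1} = (15 − m_{k+1}²)/d_k, a_{k+1} = ⌊(a₀ + m_{k+1})/d_{k+1}⌋ (starting m₀ = 0, d₀ = 1), with convergents p_k = a_k·p_{k-1} + p_{k-2}, q_k = a_k·q_{k-1} + q_{k-2} (p₋₁ = 1, q₋₁ = 0):
  k = 0: a₀ = 3; p₀/q₀ = 3/1; p₀² − 15·q₀² = 9 − 15 = -6.
  k = 1: m = 3, d = 6, a = ⌊(3 + 3)/6⌋ = 1; p/q = (1·3 + 1)/(1·1 + 0) = 4/1; p² − 15·q² = 16 − 15 = 1.
  The first convergent with p² − 15·q² = 1 gives the fundamental solution (x₁, y₁) = (4, 1).
Step 2: Apply the recurrence (x_{n+1}, y_{n+1}) = (x₁x_n + 15y₁y_n, x₁y_n + y₁x_n) repeatedly.
  From (x_1, y_1) = (4, 1): x_2 = 4·4 + 15·1·1 = 31; y_2 = 4·1 + 1·4 = 8.
  From (x_2, y_2) = (31, 8): x_3 = 4·31 + 15·1·8 = 244; y_3 = 4·8 + 1·31 = 63.
Step 3: Verify x_3² - 15·y_3² = 59536 - 59535 = 1 (should be 1). ✓

(x_1, y_1) = (4, 1); (x_3, y_3) = (244, 63).


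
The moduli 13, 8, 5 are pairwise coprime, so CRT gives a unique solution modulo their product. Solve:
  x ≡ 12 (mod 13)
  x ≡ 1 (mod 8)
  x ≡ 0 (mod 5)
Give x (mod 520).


Moduli 13, 8, 5 are pairwise coprime; by CRT there is a unique solution modulo M = 13 · 8 · 5 = 520.
Solve pairwise, accumulating the modulus:
  Start with x ≡ 12 (mod 13).
  Combine with x ≡ 1 (mod 8): since gcd(13, 8) = 1, we get a unique residue mod 104.
    Write x = 12 + 13·t and substitute into x ≡ 1 (mod 8): 13·t ≡ 1 − 12 = -11 (mod 8).
    Reduce coefficients mod 8: 5·t ≡ 5 (mod 8).
    The inverse of 5 mod 8 is 5 (since 5·5 = 25 = 3·8 + 1), so t ≡ 5·5 = 25 ≡ 1 (mod 8).
    Then x = 12 + 13·1 = 25, valid modulo lcm(13, 8) = 104: x ≡ 25 (mod 104).
  Combine with x ≡ 0 (mod 5): since gcd(104, 5) = 1, we get a unique residue mod 520.
    Write x = 25 + 104·t and substitute into x ≡ 0 (mod 5): 104·t ≡ 0 − 25 = -25 (mod 5).
    Reduce coefficients mod 5: 4·t ≡ 0 (mod 5).
    The inverse of 4 mod 5 is 4 (since 4·4 = 16 = 3·5 + 1), so t ≡ 4·0 = 0 ≡ 0 (mod 5).
    Then x = 25 + 104·0 = 25, valid modulo lcm(104, 5) = 520: x ≡ 25 (mod 520).
Verify: 25 mod 13 = 12 ✓, 25 mod 8 = 1 ✓, 25 mod 5 = 0 ✓.

x ≡ 25 (mod 520).


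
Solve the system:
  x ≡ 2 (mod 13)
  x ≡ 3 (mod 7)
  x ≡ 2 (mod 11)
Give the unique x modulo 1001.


Moduli 13, 7, 11 are pairwise coprime; by CRT there is a unique solution modulo M = 13 · 7 · 11 = 1001.
Solve pairwise, accumulating the modulus:
  Start with x ≡ 2 (mod 13).
  Combine with x ≡ 3 (mod 7): since gcd(13, 7) = 1, we get a unique residue mod 91.
    Write x = 2 + 13·t and substitute into x ≡ 3 (mod 7): 13·t ≡ 3 − 2 = 1 (mod 7).
    Reduce coefficients mod 7: 6·t ≡ 1 (mod 7).
    The inverse of 6 mod 7 is 6 (since 6·6 = 36 = 5·7 + 1), so t ≡ 6·1 = 6 ≡ 6 (mod 7).
    Then x = 2 + 13·6 = 80, valid modulo lcm(13, 7) = 91: x ≡ 80 (mod 91).
  Combine with x ≡ 2 (mod 11): since gcd(91, 11) = 1, we get a unique residue mod 1001.
    Write x = 80 + 91·t and substitute into x ≡ 2 (mod 11): 91·t ≡ 2 − 80 = -78 (mod 11).
    Reduce coefficients mod 11: 3·t ≡ 10 (mod 11).
    The inverse of 3 mod 11 is 4 (since 3·4 = 12 = 1·11 + 1), so t ≡ 4·10 = 40 ≡ 7 (mod 11).
    Then x = 80 + 91·7 = 717, valid modulo lcm(91, 11) = 1001: x ≡ 717 (mod 1001).
Verify: 717 mod 13 = 2 ✓, 717 mod 7 = 3 ✓, 717 mod 11 = 2 ✓.

x ≡ 717 (mod 1001).


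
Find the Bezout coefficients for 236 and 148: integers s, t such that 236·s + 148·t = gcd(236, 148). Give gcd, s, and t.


Euclidean algorithm on (236, 148) — divide until remainder is 0:
  236 = 1 · 148 + 88
  148 = 1 · 88 + 60
  88 = 1 · 60 + 28
  60 = 2 · 28 + 4
  28 = 7 · 4 + 0
gcd(236, 148) = 4.
Track Bezout coefficients alongside the remainders: start with r₀ = 236 = a·1 + b·0 (s = 1, t = 0) and r₁ = 148 = a·0 + b·1 (s = 0, t = 1); each new remainder r_{k+1} = r_{k-1} − q_k·r_k inherits s_{k+1} = s_{k-1} − q_k·s_k, t_{k+1} = t_{k-1} − q_k·t_k, so r_k = a·s_k + b·t_k at every step:
  q = 1: r = 88, s = 1 − 1·0 = 1, t = 0 − 1·1 = -1  (check: 236·1 + 148·(-1) = 88)
  q = 1: r = 60, s = 0 − 1·1 = -1, t = 1 − 1·(-1) = 2  (check: 236·(-1) + 148·2 = 60)
  q = 1: r = 28, s = 1 − 1·(-1) = 2, t = -1 − 1·2 = -3  (check: 236·2 + 148·(-3) = 28)
  q = 2: r = 4, s = -1 − 2·2 = -5, t = 2 − 2·(-3) = 8  (check: 236·(-5) + 148·8 = 4)
The row with r = 4 (the gcd) gives the Bezout coefficients s = -5, t = 8.
Result: 236 · (-5) + 148 · (8) = 4.

gcd(236, 148) = 4; s = -5, t = 8 (check: 236·(-5) + 148·8 = 4).


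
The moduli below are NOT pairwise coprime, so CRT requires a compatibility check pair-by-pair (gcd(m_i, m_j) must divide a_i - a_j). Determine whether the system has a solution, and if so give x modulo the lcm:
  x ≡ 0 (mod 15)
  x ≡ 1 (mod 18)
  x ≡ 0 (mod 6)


Moduli 15, 18, 6 are not pairwise coprime, so CRT works modulo lcm(m_i) when all pairwise compatibility conditions hold.
Pairwise compatibility: gcd(m_i, m_j) must divide a_i - a_j for every pair.
Merge one congruence at a time:
  Start: x ≡ 0 (mod 15).
  Combine with x ≡ 1 (mod 18): gcd(15, 18) = 3, and 1 - 0 = 1 is NOT divisible by 3.
    ⇒ system is inconsistent (no integer solution).

No solution (the system is inconsistent).


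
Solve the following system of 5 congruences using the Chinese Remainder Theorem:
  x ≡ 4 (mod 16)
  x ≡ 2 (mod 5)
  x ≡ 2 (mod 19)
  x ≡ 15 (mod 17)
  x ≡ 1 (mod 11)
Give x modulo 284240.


Product of moduli M = 16 · 5 · 19 · 17 · 11 = 284240.
Merge one congruence at a time:
  Start: x ≡ 4 (mod 16).
  Combine with x ≡ 2 (mod 5); new modulus lcm = 80.
    Write x = 4 + 16·t and substitute into x ≡ 2 (mod 5): 16·t ≡ 2 − 4 = -2 (mod 5).
    Reduce coefficients mod 5: 1·t ≡ 3 (mod 5).
    So t ≡ 3 (mod 5).
    Then x = 4 + 16·3 = 52, valid modulo lcm(16, 5) = 80: x ≡ 52 (mod 80).
  Combine with x ≡ 2 (mod 19); new modulus lcm = 1520.
    Write x = 52 + 80·t and substitute into x ≡ 2 (mod 19): 80·t ≡ 2 − 52 = -50 (mod 19).
    Reduce coefficients mod 19: 4·t ≡ 7 (mod 19).
    The inverse of 4 mod 19 is 5 (since 4·5 = 20 = 1·19 + 1), so t ≡ 5·7 = 35 ≡ 16 (mod 19).
    Then x = 52 + 80·16 = 1332, valid modulo lcm(80, 19) = 1520: x ≡ 1332 (mod 1520).
  Combine with x ≡ 15 (mod 17); new modulus lcm = 25840.
    Write x = 1332 + 1520·t and substitute into x ≡ 15 (mod 17): 1520·t ≡ 15 − 1332 = -1317 (mod 17).
    Reduce coefficients mod 17: 7·t ≡ 9 (mod 17).
    The inverse of 7 mod 17 is 5 (since 7·5 = 35 = 2·17 + 1), so t ≡ 5·9 = 45 ≡ 11 (mod 17).
    Then x = 1332 + 1520·11 = 18052, valid modulo lcm(1520, 17) = 25840: x ≡ 18052 (mod 25840).
  Combine with x ≡ 1 (mod 11); new modulus lcm = 284240.
    Write x = 18052 + 25840·t and substitute into x ≡ 1 (mod 11): 25840·t ≡ 1 − 18052 = -18051 (mod 11).
    Reduce coefficients mod 11: 1·t ≡ 0 (mod 11).
    So t ≡ 0 (mod 11).
    Then x = 18052 + 25840·0 = 18052, valid modulo lcm(25840, 11) = 284240: x ≡ 18052 (mod 284240).
Verify against each original: 18052 mod 16 = 4, 18052 mod 5 = 2, 18052 mod 19 = 2, 18052 mod 17 = 15, 18052 mod 11 = 1.

x ≡ 18052 (mod 284240).


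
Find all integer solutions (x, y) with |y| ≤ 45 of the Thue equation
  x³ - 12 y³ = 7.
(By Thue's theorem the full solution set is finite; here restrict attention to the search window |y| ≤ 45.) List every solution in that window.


The equation is x³ - 12y³ = 7. For fixed y, x³ = 12·y³ + 7, so a solution requires the RHS to be a perfect cube.
Strategy: iterate y from -45 to 45, compute RHS = 12·y³ + 7, and check whether it is a (positive or negative) perfect cube.
Check small values of y:
  y = 0: RHS = 7 is not a perfect cube.
  y = 1: RHS = 19 is not a perfect cube.
  y = -1: RHS = -5 is not a perfect cube.
  y = 2: RHS = 103 is not a perfect cube.
  y = -2: RHS = -89 is not a perfect cube.
  y = 3: RHS = 331 is not a perfect cube.
  y = -3: RHS = -317 is not a perfect cube.
Continuing the search up to |y| = 45 finds no solutions either.
No (x, y) in the scanned range satisfies the equation.

No integer solutions with |y| ≤ 45.


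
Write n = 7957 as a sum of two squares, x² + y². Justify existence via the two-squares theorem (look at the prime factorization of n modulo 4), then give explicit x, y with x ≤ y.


Step 1: Factor n = 7957 = 73 · 109.
Step 2: Check the mod-4 condition on each prime factor: 73 ≡ 1 (mod 4), exponent 1; 109 ≡ 1 (mod 4), exponent 1.
All primes ≡ 3 (mod 4) appear to even exponent (or don't appear), so by the two-squares theorem n IS expressible as a sum of two squares.
Step 3: Build a representation. Here n = 73 · 109 is a product of primes ≡ 1 (mod 4). Each prime p ≡ 1 (mod 4) is itself a sum of two squares; find a² by testing p − a² for a perfect square:
  73: 73 − 1² = 72, 73 − 2² = 69, 73 − 3² = 64 = 8² ⇒ 73 = 3² + 8².
  109: 109 − 1² = 108, 109 − 2² = 105, 109 − 3² = 100 = 10² ⇒ 109 = 3² + 10².
  Combine using the Brahmagupta–Fibonacci identity (a² + b²)(c² + d²) = (ac − bd)² + (ad + bc)² = (ac + bd)² + (ad − bc)²:
  73 · 109 = 7957: from (3² + 8²)(3² + 10²), take (3·3 − 8·10, 3·10 + 8·3) = (9 − 80, 30 + 24) = (-71, 54); dropping signs (only squares matter) gives (71, 54); check 71² + 54² = 5041 + 2916 = 7957 ✓.
Step 4: Order so x ≤ y and verify: 54² + 71² = 2916 + 5041 = 7957 = n. ✓

n = 7957 = 54² + 71² (one valid representation with x ≤ y).
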